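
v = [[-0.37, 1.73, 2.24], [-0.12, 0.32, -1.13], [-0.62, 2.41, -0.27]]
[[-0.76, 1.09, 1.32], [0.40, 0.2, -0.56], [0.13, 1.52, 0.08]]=v@[[0.26, 0.08, -0.36], [0.08, 0.65, -0.0], [-0.36, -0.0, 0.53]]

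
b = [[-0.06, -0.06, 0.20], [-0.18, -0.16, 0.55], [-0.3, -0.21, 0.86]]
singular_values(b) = [1.13, 0.03, 0.0]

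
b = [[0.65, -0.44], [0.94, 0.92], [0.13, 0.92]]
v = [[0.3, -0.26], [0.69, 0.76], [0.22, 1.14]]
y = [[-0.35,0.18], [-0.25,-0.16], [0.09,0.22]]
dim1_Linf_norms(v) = [0.3, 0.76, 1.14]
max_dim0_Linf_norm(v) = 1.14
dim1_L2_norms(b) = [0.78, 1.32, 0.93]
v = b + y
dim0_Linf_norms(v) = [0.69, 1.14]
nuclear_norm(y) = 0.77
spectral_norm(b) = 1.54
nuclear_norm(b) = 2.46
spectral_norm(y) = 0.44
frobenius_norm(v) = 1.60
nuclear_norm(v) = 2.06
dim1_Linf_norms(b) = [0.65, 0.94, 0.92]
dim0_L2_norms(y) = [0.44, 0.33]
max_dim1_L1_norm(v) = 1.45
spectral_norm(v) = 1.50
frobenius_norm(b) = 1.79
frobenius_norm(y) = 0.55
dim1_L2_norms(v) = [0.4, 1.03, 1.16]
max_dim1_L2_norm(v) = 1.16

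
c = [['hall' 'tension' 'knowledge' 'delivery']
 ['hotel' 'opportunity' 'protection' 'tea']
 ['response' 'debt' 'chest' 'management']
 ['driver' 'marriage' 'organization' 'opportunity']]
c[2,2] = 'chest'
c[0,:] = ['hall', 'tension', 'knowledge', 'delivery']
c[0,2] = 'knowledge'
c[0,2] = 'knowledge'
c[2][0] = 'response'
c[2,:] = ['response', 'debt', 'chest', 'management']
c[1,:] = ['hotel', 'opportunity', 'protection', 'tea']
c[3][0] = 'driver'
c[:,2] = ['knowledge', 'protection', 'chest', 'organization']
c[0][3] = 'delivery'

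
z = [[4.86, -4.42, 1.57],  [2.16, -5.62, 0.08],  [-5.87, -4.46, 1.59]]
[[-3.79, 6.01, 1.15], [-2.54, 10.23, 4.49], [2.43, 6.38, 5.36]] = z@[[-0.58, -0.03, -0.39], [0.23, -1.85, -0.96], [0.03, -1.29, -0.76]]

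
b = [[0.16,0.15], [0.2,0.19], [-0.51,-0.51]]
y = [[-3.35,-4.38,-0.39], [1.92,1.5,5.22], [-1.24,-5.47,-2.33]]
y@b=[[-1.21, -1.14], [-2.06, -2.09], [-0.1, -0.04]]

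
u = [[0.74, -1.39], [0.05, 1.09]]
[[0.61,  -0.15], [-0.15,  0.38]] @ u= [[0.44, -1.01],  [-0.09, 0.62]]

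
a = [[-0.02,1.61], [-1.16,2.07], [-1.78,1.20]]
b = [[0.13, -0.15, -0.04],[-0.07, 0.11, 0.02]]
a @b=[[-0.12, 0.18, 0.03],[-0.30, 0.40, 0.09],[-0.32, 0.40, 0.1]]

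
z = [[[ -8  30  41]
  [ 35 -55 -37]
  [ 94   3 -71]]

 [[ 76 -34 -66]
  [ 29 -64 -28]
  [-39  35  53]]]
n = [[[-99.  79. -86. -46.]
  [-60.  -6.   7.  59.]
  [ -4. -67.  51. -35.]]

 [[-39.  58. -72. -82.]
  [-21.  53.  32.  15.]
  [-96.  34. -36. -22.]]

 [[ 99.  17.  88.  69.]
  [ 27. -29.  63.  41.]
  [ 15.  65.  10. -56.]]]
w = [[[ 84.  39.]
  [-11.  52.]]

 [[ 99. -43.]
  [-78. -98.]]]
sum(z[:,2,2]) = -18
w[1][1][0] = -78.0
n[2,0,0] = 99.0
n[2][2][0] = 15.0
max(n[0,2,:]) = 51.0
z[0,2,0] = 94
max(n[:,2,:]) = 65.0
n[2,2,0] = 15.0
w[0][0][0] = 84.0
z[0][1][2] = -37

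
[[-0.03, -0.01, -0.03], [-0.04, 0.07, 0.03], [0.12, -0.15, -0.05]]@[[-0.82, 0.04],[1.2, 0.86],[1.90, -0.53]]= [[-0.04, 0.01], [0.17, 0.04], [-0.37, -0.10]]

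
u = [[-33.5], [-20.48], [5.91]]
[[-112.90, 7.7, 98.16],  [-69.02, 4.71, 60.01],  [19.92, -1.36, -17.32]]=u@ [[3.37, -0.23, -2.93]]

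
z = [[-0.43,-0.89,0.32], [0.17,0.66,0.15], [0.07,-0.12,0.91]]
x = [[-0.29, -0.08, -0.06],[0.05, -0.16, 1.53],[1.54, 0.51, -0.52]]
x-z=[[0.14, 0.81, -0.38], [-0.12, -0.82, 1.38], [1.47, 0.63, -1.43]]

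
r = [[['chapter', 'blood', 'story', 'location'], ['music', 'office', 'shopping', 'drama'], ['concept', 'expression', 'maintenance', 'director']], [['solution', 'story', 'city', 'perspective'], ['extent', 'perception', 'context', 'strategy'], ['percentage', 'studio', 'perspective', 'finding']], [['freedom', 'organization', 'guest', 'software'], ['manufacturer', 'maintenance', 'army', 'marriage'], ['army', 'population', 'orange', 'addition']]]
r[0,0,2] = 'story'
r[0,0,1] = 'blood'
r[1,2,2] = 'perspective'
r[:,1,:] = [['music', 'office', 'shopping', 'drama'], ['extent', 'perception', 'context', 'strategy'], ['manufacturer', 'maintenance', 'army', 'marriage']]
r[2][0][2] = 'guest'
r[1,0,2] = 'city'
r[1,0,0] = 'solution'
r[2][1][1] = 'maintenance'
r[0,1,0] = 'music'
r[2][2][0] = 'army'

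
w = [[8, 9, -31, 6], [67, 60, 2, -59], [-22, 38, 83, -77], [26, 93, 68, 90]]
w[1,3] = -59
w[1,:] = [67, 60, 2, -59]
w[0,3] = 6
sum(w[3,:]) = 277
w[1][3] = -59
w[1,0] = 67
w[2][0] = -22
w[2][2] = 83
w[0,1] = 9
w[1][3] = -59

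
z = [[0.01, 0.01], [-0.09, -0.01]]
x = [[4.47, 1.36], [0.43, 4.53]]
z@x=[[0.05, 0.06], [-0.41, -0.17]]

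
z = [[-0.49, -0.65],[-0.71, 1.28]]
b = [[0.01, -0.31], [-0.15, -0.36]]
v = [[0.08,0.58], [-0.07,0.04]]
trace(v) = 0.12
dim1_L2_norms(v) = [0.59, 0.08]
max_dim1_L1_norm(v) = 0.66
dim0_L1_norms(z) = [1.2, 1.93]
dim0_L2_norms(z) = [0.86, 1.44]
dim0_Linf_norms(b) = [0.15, 0.36]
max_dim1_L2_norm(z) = 1.46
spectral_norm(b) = 0.49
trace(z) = 0.79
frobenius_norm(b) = 0.50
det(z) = -1.09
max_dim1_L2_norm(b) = 0.39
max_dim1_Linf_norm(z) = 1.28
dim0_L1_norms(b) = [0.16, 0.67]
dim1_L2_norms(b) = [0.31, 0.39]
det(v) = 0.04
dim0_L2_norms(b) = [0.15, 0.48]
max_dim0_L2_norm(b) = 0.48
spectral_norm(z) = 1.51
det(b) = -0.05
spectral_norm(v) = 0.59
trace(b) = -0.35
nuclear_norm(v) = 0.66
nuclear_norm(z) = 2.23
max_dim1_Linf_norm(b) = 0.36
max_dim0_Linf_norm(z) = 1.28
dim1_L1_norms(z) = [1.14, 1.99]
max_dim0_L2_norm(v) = 0.58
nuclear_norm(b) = 0.59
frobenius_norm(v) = 0.59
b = z @ v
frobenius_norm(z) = 1.67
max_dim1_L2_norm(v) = 0.59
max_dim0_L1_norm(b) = 0.67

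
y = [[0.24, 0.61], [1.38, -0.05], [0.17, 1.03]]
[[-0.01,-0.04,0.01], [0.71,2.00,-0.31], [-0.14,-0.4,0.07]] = y @ [[0.51,1.43,-0.22],  [-0.22,-0.62,0.10]]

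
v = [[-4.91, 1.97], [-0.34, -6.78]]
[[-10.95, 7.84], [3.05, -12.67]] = v@[[2.01, -0.83],[-0.55, 1.91]]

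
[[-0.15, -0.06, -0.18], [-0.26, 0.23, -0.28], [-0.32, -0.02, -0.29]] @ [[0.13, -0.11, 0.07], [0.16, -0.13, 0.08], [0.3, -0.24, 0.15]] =[[-0.08, 0.07, -0.04], [-0.08, 0.07, -0.04], [-0.13, 0.11, -0.07]]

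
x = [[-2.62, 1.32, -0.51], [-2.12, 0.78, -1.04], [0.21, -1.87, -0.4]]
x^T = [[-2.62, -2.12, 0.21],[1.32, 0.78, -1.87],[-0.51, -1.04, -0.40]]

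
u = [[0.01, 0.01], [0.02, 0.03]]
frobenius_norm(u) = 0.04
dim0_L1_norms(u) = [0.03, 0.04]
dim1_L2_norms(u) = [0.01, 0.04]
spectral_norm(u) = 0.04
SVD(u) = [[-0.36, -0.93],[-0.93, 0.36]] @ diag([0.03864328450540826, 0.0025877717507683533]) @ [[-0.58,-0.82], [-0.82,0.58]]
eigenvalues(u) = [0.0, 0.04]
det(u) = 0.00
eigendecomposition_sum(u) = [[0.00, -0.00], [-0.00, 0.0]] + [[0.01, 0.01], [0.02, 0.03]]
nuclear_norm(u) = 0.04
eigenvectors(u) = [[-0.81,-0.34], [0.59,-0.94]]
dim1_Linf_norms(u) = [0.01, 0.03]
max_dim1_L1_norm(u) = 0.05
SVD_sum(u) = [[0.01, 0.01], [0.02, 0.03]] + [[0.00,-0.0], [-0.0,0.00]]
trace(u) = 0.04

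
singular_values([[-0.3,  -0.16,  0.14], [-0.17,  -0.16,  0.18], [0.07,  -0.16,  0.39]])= [0.55, 0.32, 0.02]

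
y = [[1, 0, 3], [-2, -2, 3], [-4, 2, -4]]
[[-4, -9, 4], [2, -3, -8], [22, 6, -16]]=y @ [[-4, 0, 4], [3, -3, 0], [0, -3, 0]]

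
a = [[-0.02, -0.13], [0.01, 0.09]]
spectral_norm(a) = 0.16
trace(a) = 0.07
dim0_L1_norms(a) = [0.03, 0.22]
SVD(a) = [[-0.82, 0.57], [0.57, 0.82]] @ diag([0.1596564821929912, 0.0031317237680058905]) @ [[0.14,0.99], [-0.99,0.14]]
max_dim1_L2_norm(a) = 0.13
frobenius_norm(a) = 0.16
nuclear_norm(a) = 0.16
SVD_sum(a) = [[-0.02, -0.13],[0.01, 0.09]] + [[-0.0, 0.0],  [-0.00, 0.00]]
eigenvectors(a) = [[-0.99, 0.8], [0.1, -0.60]]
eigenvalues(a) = [-0.01, 0.08]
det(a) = -0.00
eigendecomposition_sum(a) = [[-0.01, -0.01], [0.00, 0.00]] + [[-0.01, -0.12], [0.01, 0.09]]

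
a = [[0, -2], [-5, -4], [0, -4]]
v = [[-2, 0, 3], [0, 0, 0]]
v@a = [[0, -8], [0, 0]]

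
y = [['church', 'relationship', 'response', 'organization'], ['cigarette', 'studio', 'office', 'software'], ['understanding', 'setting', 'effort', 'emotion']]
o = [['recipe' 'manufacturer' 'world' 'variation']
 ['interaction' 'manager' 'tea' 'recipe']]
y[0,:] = ['church', 'relationship', 'response', 'organization']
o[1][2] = 'tea'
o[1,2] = 'tea'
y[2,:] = ['understanding', 'setting', 'effort', 'emotion']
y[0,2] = 'response'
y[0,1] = 'relationship'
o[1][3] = 'recipe'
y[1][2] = 'office'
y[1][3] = 'software'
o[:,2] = ['world', 'tea']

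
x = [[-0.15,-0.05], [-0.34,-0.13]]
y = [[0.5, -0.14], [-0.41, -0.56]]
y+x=[[0.35, -0.19], [-0.75, -0.69]]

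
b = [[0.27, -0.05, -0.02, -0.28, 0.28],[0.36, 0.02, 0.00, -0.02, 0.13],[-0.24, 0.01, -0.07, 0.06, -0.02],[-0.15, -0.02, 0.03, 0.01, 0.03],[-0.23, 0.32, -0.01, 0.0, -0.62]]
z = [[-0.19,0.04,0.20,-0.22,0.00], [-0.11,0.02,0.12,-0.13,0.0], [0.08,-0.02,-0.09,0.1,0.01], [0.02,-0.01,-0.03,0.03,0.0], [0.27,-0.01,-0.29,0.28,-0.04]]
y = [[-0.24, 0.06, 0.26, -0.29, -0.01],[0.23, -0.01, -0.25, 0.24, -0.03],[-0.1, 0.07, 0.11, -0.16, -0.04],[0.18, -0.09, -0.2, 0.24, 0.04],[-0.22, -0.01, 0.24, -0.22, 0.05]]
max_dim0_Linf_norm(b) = 0.62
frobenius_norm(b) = 1.01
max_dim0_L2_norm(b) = 0.69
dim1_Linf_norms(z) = [0.22, 0.13, 0.1, 0.03, 0.29]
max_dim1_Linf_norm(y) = 0.29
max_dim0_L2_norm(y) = 0.52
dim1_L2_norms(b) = [0.48, 0.38, 0.26, 0.16, 0.73]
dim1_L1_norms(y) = [0.86, 0.76, 0.48, 0.75, 0.74]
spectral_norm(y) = 0.85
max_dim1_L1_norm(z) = 0.89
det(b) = -0.00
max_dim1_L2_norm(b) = 0.73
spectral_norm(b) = 0.88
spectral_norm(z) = 0.66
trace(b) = -0.39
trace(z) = -0.27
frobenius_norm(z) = 0.66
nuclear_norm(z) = 0.72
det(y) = 0.00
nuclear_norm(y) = 1.00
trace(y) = 0.15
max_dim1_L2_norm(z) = 0.49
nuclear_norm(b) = 1.65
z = b @ y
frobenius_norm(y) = 0.86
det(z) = 0.00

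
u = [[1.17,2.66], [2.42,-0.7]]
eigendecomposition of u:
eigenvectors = [[0.83, -0.59], [0.55, 0.81]]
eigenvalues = [2.94, -2.47]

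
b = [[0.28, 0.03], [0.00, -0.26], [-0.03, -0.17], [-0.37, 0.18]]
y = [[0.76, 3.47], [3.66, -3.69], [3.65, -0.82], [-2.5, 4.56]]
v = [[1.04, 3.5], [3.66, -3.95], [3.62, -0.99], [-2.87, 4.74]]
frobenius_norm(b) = 0.59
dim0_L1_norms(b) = [0.68, 0.64]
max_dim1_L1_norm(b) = 0.55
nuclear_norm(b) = 0.81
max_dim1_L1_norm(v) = 7.61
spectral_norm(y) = 8.15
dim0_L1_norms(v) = [11.19, 13.18]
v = y + b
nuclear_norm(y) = 11.92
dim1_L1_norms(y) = [4.23, 7.35, 4.47, 7.06]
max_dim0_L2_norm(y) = 6.86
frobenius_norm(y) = 8.98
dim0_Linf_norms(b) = [0.37, 0.26]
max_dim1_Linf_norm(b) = 0.37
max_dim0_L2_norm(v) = 7.16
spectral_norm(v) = 8.52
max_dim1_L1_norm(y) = 7.35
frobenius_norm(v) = 9.33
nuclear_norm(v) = 12.33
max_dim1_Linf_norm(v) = 4.74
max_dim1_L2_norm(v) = 5.54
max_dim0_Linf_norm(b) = 0.37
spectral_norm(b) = 0.49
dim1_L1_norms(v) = [4.54, 7.61, 4.61, 7.61]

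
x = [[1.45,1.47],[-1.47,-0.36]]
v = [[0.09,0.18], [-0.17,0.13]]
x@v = [[-0.12,  0.45], [-0.07,  -0.31]]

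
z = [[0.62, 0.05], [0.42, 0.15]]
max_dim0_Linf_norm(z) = 0.62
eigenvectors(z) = [[0.77, -0.10], [0.63, 1.0]]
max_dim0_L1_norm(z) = 1.04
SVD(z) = [[-0.82, -0.58], [-0.58, 0.82]] @ diag([0.7594818498411483, 0.09480147552579353]) @ [[-0.99, -0.17], [-0.17, 0.99]]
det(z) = 0.07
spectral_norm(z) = 0.76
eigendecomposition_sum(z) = [[0.61,  0.06], [0.5,  0.05]] + [[0.01, -0.01], [-0.08, 0.10]]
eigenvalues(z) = [0.66, 0.11]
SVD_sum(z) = [[0.61, 0.10],[0.43, 0.07]] + [[0.01, -0.05], [-0.01, 0.08]]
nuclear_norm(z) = 0.85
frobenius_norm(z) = 0.77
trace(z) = 0.77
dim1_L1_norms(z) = [0.67, 0.57]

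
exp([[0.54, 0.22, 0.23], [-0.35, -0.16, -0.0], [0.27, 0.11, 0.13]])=[[1.71, 0.29, 0.32], [-0.43, 0.81, -0.05], [0.36, 0.14, 1.18]]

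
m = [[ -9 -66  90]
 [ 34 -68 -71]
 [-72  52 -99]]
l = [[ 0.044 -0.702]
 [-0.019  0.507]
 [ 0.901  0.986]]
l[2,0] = 0.901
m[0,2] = 90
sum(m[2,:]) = -119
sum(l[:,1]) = 0.791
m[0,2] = 90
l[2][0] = 0.901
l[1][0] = -0.019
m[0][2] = 90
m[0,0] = -9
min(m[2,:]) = -99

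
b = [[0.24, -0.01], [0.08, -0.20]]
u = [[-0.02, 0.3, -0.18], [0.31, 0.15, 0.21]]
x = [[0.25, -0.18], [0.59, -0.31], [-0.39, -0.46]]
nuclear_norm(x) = 1.33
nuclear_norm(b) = 0.45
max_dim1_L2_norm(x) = 0.67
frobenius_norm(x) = 0.95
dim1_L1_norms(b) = [0.25, 0.28]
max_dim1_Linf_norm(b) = 0.24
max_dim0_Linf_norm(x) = 0.59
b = u @ x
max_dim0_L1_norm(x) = 1.23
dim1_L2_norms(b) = [0.24, 0.22]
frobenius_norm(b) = 0.32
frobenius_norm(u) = 0.53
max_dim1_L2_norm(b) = 0.24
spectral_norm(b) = 0.27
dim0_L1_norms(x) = [1.23, 0.95]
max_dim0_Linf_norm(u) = 0.31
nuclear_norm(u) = 0.75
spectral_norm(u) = 0.40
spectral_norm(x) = 0.76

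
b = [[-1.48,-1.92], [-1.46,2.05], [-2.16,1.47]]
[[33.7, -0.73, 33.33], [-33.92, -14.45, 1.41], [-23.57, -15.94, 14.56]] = b@ [[-0.68, 5.01, -12.17],  [-17.03, -3.48, -7.98]]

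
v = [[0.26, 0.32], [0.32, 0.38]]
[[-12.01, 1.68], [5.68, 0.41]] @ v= [[-2.59, -3.20], [1.61, 1.97]]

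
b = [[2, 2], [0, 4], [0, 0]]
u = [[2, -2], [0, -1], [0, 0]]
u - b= [[0, -4], [0, -5], [0, 0]]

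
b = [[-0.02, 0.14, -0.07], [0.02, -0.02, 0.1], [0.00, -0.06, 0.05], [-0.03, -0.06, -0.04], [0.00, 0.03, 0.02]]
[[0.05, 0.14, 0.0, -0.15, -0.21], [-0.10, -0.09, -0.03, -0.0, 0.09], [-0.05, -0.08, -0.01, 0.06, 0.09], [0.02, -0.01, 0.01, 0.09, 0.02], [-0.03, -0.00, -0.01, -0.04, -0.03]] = b @ [[0.95,0.29,0.16,-0.39,1.21], [-0.07,0.58,-0.1,-1.19,-1.12], [-1.17,-0.88,-0.31,-0.19,0.39]]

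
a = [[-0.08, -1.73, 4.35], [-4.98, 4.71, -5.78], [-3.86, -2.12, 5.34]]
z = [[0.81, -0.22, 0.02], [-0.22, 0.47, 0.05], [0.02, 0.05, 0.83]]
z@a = [[0.95, -2.48, 4.90],[-2.52, 2.49, -3.41],[-3.45, -1.56, 4.23]]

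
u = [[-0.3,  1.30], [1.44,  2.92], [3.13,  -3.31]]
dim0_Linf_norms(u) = [3.13, 3.31]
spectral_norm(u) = 4.96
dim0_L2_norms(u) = [3.46, 4.6]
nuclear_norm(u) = 7.88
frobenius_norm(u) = 5.76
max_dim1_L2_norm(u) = 4.56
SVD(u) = [[-0.26,-0.11], [-0.39,-0.90], [0.88,-0.43]] @ diag([4.956831099274177, 2.926230587849897]) @ [[0.46, -0.89], [-0.89, -0.46]]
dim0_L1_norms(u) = [4.87, 7.53]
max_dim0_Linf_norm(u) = 3.31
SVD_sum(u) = [[-0.60,  1.15], [-0.89,  1.71], [2.02,  -3.89]] + [[0.3, 0.15], [2.33, 1.21], [1.11, 0.58]]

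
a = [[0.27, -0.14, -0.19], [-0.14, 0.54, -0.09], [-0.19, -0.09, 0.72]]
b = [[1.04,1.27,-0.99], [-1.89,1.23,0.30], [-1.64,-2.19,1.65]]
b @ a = [[0.29,0.63,-1.02], [-0.74,0.90,0.46], [-0.45,-1.1,1.7]]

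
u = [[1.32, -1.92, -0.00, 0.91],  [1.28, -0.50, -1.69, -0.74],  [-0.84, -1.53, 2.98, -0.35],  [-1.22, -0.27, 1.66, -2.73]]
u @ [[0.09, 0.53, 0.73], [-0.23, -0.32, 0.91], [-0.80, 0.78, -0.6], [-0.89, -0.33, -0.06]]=[[-0.25, 1.01, -0.84], [2.24, -0.24, 1.54], [-1.8, 2.48, -3.77], [1.05, 1.64, -1.97]]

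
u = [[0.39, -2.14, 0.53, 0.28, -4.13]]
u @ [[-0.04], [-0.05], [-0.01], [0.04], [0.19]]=[[-0.69]]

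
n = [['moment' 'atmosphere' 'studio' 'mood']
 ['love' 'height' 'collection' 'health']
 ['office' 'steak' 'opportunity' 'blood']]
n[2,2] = 'opportunity'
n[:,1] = ['atmosphere', 'height', 'steak']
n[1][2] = 'collection'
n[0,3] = 'mood'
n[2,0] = 'office'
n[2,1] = 'steak'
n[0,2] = 'studio'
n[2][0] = 'office'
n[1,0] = 'love'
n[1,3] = 'health'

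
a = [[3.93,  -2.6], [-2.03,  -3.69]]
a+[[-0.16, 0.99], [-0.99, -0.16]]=[[3.77, -1.61], [-3.02, -3.85]]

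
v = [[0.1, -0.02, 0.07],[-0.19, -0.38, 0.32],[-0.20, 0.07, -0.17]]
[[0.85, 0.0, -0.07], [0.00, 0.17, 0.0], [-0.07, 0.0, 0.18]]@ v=[[0.1, -0.02, 0.07], [-0.03, -0.06, 0.05], [-0.04, 0.01, -0.04]]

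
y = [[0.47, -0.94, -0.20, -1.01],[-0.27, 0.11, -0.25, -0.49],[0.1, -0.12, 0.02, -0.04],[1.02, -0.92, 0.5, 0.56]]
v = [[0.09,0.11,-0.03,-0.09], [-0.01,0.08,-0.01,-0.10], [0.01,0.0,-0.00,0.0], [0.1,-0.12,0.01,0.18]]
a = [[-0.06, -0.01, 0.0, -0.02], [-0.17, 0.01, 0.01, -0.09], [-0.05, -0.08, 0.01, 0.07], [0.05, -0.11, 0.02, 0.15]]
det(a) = 0.00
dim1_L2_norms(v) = [0.17, 0.13, 0.01, 0.24]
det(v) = 0.00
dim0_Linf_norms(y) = [1.02, 0.94, 0.5, 1.01]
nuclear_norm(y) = 3.16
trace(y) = 1.16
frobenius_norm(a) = 0.30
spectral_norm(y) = 1.76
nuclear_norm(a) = 0.43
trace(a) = 0.11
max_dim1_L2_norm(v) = 0.24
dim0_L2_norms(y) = [1.16, 1.33, 0.59, 1.26]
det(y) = 0.00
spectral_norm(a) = 0.25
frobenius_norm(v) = 0.32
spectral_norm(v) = 0.29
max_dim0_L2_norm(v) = 0.22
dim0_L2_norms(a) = [0.19, 0.14, 0.02, 0.19]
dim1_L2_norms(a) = [0.06, 0.19, 0.12, 0.19]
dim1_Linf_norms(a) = [0.06, 0.17, 0.08, 0.15]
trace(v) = 0.35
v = y @ a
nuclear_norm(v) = 0.43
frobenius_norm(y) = 2.24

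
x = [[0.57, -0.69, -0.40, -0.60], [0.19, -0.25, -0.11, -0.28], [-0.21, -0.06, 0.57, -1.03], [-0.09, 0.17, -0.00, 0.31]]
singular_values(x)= [1.4, 1.05, 0.01, 0.0]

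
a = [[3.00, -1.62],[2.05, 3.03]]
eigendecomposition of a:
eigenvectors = [[0.01-0.66j, 0.01+0.66j], [(-0.75+0j), (-0.75-0j)]]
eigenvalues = [(3.01+1.82j), (3.01-1.82j)]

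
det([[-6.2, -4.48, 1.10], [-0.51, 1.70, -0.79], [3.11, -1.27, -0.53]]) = 18.921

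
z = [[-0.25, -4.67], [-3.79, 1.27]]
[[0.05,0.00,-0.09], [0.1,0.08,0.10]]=z @ [[-0.03, -0.02, -0.02], [-0.01, 0.00, 0.02]]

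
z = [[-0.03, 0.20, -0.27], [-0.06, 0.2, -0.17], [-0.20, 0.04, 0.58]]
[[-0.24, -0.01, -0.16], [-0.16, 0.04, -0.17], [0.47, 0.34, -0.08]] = z @ [[-0.11, -0.15, 0.45],  [-0.17, 0.57, -0.65],  [0.78, 0.49, 0.07]]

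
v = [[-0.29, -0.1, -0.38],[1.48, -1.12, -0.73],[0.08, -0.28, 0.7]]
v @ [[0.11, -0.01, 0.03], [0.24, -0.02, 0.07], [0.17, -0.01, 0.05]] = [[-0.12, 0.01, -0.03], [-0.23, 0.01, -0.07], [0.06, -0.0, 0.02]]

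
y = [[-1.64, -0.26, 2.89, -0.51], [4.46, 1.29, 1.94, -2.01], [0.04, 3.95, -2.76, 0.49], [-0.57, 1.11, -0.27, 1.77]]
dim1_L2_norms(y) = [3.37, 5.42, 4.84, 2.18]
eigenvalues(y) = [(-3.28+2.38j), (-3.28-2.38j), (3.05+0j), (2.17+0j)]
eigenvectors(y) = [[-0.37-0.51j,(-0.37+0.51j),0.24+0.00j,(0.22+0j)], [-0.09+0.40j,(-0.09-0.4j),(0.71+0j),0.48+0.00j], [(0.64+0j),(0.64-0j),(0.52+0j),(0.46+0j)], [0.07-0.12j,0.07+0.12j,(0.4+0j),0.72+0.00j]]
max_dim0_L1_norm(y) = 7.86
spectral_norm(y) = 5.63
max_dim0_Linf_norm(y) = 4.46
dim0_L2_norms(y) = [4.79, 4.31, 4.45, 2.77]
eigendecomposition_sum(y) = [[(-1.09+1.54j), (-0.45-1.23j), 1.23+1.41j, (-0.15-0.54j)], [(1.22-0.13j), -0.40+0.75j, (0.15-1.21j), -0.20+0.31j], [(-0.6-1.8j), (1.27+0.36j), (-1.87+0.17j), 0.53+0.20j], [(-0.39-0.08j), (0.2-0.19j), (-0.16+0.36j), 0.09-0.08j]] + [[-1.09-1.54j, (-0.45+1.23j), 1.23-1.41j, -0.15+0.54j], [(1.22+0.13j), (-0.4-0.75j), 0.15+1.21j, -0.20-0.31j], [(-0.6+1.8j), 1.27-0.36j, (-1.87-0.17j), 0.53-0.20j], [-0.39+0.08j, (0.2+0.19j), -0.16-0.36j, 0.09+0.08j]] + [[1.00+0.00j,  (0.86+0j),  (0.85-0j),  (-1.43+0j)], [3.01+0.00j,  2.60+0.00j,  (2.56-0j),  (-4.29+0j)], [(2.2+0j),  (1.9+0j),  1.87-0.00j,  -3.13+0.00j], [(1.7+0j),  1.47+0.00j,  1.45-0.00j,  (-2.42+0j)]] + [[-0.45+0.00j, -0.23-0.00j, -0.42-0.00j, (1.22-0j)], [-1.00+0.00j, (-0.5-0j), (-0.93-0j), 2.68-0.00j], [(-0.95+0j), -0.48-0.00j, (-0.89-0j), 2.55-0.00j], [(-1.49+0j), (-0.75-0j), -1.39-0.00j, 4.01-0.00j]]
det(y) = 108.61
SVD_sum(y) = [[0.71, -0.37, 0.86, -0.55], [2.33, -1.19, 2.8, -1.79], [-1.72, 0.88, -2.07, 1.32], [-0.86, 0.44, -1.03, 0.66]] + [[-1.39, -1.44, 0.71, 0.26], [2.19, 2.26, -1.12, -0.41], [2.30, 2.38, -1.18, -0.43], [0.16, 0.17, -0.08, -0.03]] + [[-0.86, 1.53, 1.39, 0.05], [-0.13, 0.23, 0.21, 0.01], [-0.37, 0.66, 0.6, 0.02], [-0.32, 0.58, 0.53, 0.02]] + [[-0.11, 0.02, -0.08, -0.27], [0.07, -0.01, 0.05, 0.19], [-0.17, 0.03, -0.12, -0.42], [0.45, -0.07, 0.32, 1.12]]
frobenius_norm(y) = 8.30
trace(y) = -1.34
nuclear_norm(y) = 14.96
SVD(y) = [[0.23, -0.40, -0.86, -0.22],[0.75, 0.63, -0.13, 0.15],[-0.55, 0.66, -0.37, -0.34],[-0.28, 0.05, -0.32, 0.90]] @ diag([5.634227150056033, 5.338806211469096, 2.6046679992887904, 1.3862673881439096]) @ [[0.55,-0.28,0.66,-0.42], [0.65,0.67,-0.33,-0.12], [0.38,-0.68,-0.62,-0.02], [0.36,-0.06,0.25,0.9]]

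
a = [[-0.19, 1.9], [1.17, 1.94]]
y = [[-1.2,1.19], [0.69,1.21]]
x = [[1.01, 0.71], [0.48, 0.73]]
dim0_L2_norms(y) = [1.38, 1.7]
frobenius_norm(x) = 1.51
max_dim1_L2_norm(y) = 1.69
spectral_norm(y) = 1.78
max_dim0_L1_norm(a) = 3.84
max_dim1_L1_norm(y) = 2.39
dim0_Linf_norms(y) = [1.2, 1.21]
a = y + x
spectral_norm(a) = 2.82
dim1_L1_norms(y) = [2.39, 1.9]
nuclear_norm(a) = 3.74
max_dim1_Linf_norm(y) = 1.21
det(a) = -2.59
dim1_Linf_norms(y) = [1.2, 1.21]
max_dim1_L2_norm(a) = 2.27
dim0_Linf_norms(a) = [1.17, 1.94]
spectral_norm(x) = 1.49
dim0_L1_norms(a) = [1.36, 3.84]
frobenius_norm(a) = 2.96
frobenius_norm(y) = 2.19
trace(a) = 1.75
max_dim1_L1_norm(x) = 1.72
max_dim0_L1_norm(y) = 2.4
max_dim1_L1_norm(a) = 3.11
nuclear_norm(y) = 3.06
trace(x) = 1.74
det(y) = -2.27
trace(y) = 0.01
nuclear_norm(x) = 1.76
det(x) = 0.40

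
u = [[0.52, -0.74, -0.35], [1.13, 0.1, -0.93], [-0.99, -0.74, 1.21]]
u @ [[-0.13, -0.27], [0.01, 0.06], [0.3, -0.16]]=[[-0.18, -0.13], [-0.42, -0.15], [0.48, 0.03]]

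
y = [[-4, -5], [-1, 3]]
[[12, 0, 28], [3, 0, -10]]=y @ [[-3, 0, -2], [0, 0, -4]]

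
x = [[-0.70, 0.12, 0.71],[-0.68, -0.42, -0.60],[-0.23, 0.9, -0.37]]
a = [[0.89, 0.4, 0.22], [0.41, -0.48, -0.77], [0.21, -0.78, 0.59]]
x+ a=[[0.19, 0.52, 0.93], [-0.27, -0.90, -1.37], [-0.02, 0.12, 0.22]]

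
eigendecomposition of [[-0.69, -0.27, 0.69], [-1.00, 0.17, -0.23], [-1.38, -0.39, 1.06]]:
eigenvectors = [[-0.17, 0.03, 0.35],[-0.87, 0.92, -0.88],[-0.47, 0.39, 0.33]]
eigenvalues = [-0.14, 0.04, 0.65]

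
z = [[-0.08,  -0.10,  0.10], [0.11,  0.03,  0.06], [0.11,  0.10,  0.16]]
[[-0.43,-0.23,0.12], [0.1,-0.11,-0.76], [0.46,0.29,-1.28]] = z@[[-0.57, -2.63, -4.21], [4.95, 4.94, -1.83], [0.17, 0.52, -3.95]]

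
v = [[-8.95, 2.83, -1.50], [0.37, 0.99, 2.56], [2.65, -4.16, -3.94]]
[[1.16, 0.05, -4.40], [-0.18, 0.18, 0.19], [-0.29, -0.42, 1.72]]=v@[[-0.07, 0.01, 0.37], [0.13, 0.07, -0.31], [-0.11, 0.04, 0.14]]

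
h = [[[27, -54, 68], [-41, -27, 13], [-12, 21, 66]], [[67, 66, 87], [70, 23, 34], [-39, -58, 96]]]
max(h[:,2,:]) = 96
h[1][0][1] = 66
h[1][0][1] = 66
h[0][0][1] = -54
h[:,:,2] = [[68, 13, 66], [87, 34, 96]]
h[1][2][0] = -39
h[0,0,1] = -54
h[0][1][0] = -41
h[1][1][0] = 70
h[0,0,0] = 27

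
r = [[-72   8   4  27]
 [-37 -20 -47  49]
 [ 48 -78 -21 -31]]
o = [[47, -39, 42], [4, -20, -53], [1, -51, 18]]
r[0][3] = 27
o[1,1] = -20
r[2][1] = -78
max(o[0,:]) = 47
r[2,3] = -31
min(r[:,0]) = -72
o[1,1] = -20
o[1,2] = -53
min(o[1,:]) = -53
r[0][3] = 27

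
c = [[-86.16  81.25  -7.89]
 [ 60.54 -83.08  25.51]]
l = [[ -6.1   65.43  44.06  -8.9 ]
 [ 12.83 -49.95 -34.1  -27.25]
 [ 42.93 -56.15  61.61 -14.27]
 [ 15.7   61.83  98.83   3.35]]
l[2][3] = -14.27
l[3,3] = 3.35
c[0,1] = 81.25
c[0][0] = -86.16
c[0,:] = [-86.16, 81.25, -7.89]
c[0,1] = 81.25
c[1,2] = 25.51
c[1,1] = -83.08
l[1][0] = 12.83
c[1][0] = 60.54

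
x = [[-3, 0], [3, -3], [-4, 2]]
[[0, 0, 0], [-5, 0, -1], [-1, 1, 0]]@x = [[0, 0], [19, -2], [6, -3]]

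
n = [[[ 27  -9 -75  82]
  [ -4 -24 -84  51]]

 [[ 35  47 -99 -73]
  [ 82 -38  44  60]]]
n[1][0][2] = -99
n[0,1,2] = -84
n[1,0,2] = -99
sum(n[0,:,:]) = -36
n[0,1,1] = -24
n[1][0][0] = 35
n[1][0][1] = 47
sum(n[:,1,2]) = -40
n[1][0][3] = -73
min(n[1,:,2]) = -99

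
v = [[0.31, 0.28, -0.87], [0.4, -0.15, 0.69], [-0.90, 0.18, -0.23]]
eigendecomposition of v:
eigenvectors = [[0.49, -0.78, 0.07], [-0.62, 0.1, 0.95], [0.61, 0.61, 0.32]]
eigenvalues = [-1.14, 0.95, 0.11]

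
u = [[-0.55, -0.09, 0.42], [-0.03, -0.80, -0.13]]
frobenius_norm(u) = 1.07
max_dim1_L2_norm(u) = 0.81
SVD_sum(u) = [[-0.02,-0.15,-0.01], [-0.13,-0.79,-0.05]] + [[-0.53, 0.06, 0.43],[0.1, -0.01, -0.08]]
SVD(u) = [[0.19, 0.98],  [0.98, -0.19]] @ diag([0.815035195836757, 0.6931937893167678]) @ [[-0.16,-0.98,-0.06], [-0.77,0.09,0.63]]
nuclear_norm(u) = 1.51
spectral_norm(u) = 0.82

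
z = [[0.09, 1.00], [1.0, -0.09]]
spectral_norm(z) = 1.00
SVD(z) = [[-0.09, -1.00],[-1.00, 0.09]] @ diag([1.004041831797859, 1.004041831797859]) @ [[-1.00, -0.0],  [-0.0, -1.00]]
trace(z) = 0.00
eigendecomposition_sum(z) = [[0.55, 0.50],[0.5, 0.46]] + [[-0.46, 0.5], [0.5, -0.55]]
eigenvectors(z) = [[0.74, -0.67], [0.67, 0.74]]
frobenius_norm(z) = 1.42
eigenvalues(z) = [1.0, -1.0]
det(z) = -1.01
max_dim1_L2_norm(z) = 1.0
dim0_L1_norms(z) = [1.09, 1.09]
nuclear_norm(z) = 2.01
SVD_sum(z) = [[0.09, 0.0], [1.0, 0.00]] + [[0.0, 1.0],[0.0, -0.09]]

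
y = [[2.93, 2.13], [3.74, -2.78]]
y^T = [[2.93, 3.74], [2.13, -2.78]]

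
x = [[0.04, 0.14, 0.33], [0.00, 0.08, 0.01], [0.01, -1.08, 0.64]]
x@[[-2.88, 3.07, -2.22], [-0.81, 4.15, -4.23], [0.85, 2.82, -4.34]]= [[0.05, 1.63, -2.11], [-0.06, 0.36, -0.38], [1.39, -2.65, 1.77]]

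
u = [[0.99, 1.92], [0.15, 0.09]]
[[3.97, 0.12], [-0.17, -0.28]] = u@[[-3.46,  -2.79], [3.85,  1.5]]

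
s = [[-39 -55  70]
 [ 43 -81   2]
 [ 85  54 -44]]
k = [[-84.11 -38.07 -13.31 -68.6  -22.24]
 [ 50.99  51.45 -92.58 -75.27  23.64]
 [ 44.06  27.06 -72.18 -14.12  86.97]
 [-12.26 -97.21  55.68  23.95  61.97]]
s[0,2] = 70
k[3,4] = 61.97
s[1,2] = 2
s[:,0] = [-39, 43, 85]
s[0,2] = 70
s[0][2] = 70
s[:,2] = [70, 2, -44]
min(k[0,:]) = -84.11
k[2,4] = 86.97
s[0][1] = -55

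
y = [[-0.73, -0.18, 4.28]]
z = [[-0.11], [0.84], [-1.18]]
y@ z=[[-5.12]]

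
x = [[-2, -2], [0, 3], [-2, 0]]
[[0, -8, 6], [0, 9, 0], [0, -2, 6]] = x@ [[0, 1, -3], [0, 3, 0]]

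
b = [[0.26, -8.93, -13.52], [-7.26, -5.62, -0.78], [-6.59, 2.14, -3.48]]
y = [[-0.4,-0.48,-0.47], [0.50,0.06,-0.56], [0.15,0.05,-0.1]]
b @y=[[-6.6, -1.34, 6.23],[-0.02, 3.11, 6.64],[3.18, 3.12, 2.25]]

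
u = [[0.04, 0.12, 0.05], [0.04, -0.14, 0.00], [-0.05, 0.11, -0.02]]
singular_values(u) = [0.22, 0.09, 0.0]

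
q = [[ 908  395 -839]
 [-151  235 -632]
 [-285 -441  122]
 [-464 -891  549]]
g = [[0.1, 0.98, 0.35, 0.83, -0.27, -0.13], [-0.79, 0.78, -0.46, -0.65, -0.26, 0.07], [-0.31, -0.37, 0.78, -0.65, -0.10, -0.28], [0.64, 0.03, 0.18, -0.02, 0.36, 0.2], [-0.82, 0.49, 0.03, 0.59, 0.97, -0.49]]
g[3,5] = 0.202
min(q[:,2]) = -839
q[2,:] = [-285, -441, 122]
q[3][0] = -464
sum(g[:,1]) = 1.9040000000000001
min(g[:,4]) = -0.274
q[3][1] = -891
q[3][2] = 549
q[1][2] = -632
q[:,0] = [908, -151, -285, -464]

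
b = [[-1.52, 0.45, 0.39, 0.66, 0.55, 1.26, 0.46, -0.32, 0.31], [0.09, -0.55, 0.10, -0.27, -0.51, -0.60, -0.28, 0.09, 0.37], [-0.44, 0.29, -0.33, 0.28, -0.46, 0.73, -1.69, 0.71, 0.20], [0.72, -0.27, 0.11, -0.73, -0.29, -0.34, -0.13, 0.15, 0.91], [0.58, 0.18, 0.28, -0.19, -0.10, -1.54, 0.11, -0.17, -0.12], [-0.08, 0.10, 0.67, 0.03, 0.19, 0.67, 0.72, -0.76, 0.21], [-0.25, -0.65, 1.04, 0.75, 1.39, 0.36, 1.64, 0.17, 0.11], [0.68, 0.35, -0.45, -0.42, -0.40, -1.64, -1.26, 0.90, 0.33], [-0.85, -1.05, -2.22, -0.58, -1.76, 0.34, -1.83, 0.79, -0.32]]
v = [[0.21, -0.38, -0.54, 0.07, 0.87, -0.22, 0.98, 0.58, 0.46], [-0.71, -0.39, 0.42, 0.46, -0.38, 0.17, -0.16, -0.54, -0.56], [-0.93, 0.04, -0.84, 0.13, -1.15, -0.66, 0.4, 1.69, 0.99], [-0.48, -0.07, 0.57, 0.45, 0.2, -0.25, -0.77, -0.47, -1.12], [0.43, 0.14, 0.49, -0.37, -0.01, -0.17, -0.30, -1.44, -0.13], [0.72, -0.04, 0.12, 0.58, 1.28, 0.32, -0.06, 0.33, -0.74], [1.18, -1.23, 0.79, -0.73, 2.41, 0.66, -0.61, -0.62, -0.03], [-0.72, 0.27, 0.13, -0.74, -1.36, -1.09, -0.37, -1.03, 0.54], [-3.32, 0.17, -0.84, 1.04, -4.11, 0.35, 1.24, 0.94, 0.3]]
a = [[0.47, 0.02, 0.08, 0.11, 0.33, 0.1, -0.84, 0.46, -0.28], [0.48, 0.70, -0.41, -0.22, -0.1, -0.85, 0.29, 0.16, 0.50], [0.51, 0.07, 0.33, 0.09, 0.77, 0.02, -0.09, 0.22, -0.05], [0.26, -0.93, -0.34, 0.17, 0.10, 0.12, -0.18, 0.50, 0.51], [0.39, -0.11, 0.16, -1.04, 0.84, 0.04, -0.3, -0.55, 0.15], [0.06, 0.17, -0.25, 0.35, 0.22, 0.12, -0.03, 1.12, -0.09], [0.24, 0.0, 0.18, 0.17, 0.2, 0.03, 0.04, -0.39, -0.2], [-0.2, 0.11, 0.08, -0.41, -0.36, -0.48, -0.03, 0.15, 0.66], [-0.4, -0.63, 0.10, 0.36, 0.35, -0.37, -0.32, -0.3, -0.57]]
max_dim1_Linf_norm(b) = 2.22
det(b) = -0.00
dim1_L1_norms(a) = [2.69, 3.71, 2.15, 3.11, 3.58, 2.41, 1.45, 2.48, 3.4]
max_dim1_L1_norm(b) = 9.74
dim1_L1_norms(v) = [4.31, 3.79, 6.83, 4.38, 3.48, 4.19, 8.26, 6.25, 12.31]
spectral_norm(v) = 7.02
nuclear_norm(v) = 16.53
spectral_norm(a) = 1.87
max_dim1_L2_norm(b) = 3.79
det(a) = 0.00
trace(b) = -0.34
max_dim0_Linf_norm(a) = 1.12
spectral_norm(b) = 5.06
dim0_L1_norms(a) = [3.01, 2.74, 1.93, 2.92, 3.27, 2.13, 2.12, 3.85, 3.01]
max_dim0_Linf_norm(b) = 2.22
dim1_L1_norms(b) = [5.92, 2.86, 5.13, 3.65, 3.27, 3.43, 6.36, 6.43, 9.74]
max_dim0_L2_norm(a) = 1.54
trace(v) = -1.60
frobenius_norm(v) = 8.37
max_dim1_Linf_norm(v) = 4.11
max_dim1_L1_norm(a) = 3.71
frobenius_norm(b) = 6.79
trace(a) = 2.25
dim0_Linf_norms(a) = [0.51, 0.93, 0.41, 1.04, 0.84, 0.85, 0.84, 1.12, 0.66]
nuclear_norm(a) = 9.26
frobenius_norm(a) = 3.59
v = b @ a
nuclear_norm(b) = 14.62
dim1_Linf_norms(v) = [0.98, 0.71, 1.69, 1.12, 1.44, 1.28, 2.41, 1.36, 4.11]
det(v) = -0.00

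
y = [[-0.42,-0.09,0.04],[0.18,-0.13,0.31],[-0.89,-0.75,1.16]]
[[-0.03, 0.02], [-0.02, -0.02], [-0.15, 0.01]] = y @ [[0.06,-0.06],[-0.03,-0.02],[-0.10,-0.05]]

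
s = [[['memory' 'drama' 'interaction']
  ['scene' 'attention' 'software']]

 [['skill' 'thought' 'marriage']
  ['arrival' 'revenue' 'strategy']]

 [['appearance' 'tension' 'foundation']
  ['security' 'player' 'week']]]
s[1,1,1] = 'revenue'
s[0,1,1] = 'attention'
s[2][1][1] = 'player'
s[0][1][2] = 'software'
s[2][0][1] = 'tension'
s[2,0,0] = 'appearance'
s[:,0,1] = ['drama', 'thought', 'tension']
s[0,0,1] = 'drama'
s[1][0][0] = 'skill'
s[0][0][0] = 'memory'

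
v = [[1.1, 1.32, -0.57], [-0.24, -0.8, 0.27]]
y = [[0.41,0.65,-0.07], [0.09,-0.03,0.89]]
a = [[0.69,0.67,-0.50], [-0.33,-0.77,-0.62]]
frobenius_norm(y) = 1.18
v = a + y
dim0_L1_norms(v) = [1.34, 2.12, 0.84]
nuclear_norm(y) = 1.67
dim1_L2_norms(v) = [1.81, 0.88]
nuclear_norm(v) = 2.29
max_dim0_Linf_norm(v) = 1.32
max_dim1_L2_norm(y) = 0.9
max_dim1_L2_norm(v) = 1.81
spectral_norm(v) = 1.99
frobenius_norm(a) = 1.50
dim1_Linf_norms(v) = [1.32, 0.8]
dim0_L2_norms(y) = [0.42, 0.65, 0.89]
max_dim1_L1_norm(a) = 1.86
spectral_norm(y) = 0.90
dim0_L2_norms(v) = [1.13, 1.54, 0.63]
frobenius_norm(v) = 2.01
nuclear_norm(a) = 2.09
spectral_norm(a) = 1.25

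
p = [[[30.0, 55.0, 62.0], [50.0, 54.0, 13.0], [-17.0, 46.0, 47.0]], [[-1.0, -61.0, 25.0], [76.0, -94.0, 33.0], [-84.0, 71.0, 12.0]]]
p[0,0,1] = 55.0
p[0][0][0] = 30.0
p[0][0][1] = 55.0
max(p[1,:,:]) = 76.0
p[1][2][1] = 71.0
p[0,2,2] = 47.0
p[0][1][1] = 54.0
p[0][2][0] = -17.0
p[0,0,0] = 30.0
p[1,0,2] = 25.0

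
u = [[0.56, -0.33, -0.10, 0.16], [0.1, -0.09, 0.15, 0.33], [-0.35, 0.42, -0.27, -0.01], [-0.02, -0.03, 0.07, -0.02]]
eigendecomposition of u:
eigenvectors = [[-0.93, -0.04, 0.54, -0.54], [-0.02, 0.26, 0.71, -0.72], [0.37, -0.94, 0.42, -0.41], [0.07, 0.19, -0.17, 0.14]]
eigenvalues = [0.58, -0.4, -0.01, 0.01]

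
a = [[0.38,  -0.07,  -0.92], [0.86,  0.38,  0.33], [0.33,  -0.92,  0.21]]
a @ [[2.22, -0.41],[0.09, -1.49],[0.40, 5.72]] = [[0.47, -5.31], [2.08, 0.97], [0.73, 2.44]]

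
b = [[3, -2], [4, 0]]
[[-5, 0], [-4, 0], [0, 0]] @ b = [[-15, 10], [-12, 8], [0, 0]]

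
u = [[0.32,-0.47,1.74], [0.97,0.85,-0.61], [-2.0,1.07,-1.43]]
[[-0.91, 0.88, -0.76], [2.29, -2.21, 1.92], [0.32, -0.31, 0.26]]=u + [[-1.23, 1.35, -2.50], [1.32, -3.06, 2.53], [2.32, -1.38, 1.69]]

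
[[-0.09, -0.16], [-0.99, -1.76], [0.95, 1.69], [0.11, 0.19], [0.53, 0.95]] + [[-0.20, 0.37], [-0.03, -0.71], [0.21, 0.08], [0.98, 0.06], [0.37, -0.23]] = [[-0.29, 0.21], [-1.02, -2.47], [1.16, 1.77], [1.09, 0.25], [0.90, 0.72]]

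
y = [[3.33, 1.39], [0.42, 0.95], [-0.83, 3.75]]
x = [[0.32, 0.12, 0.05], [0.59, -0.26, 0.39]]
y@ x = [[1.89, 0.04, 0.71], [0.69, -0.20, 0.39], [1.95, -1.07, 1.42]]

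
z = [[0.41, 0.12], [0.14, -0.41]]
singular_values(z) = [0.44, 0.42]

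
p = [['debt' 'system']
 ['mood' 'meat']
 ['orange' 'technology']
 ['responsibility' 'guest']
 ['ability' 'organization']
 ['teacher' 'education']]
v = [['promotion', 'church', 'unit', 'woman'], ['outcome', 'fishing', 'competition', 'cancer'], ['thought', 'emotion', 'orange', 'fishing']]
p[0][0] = 'debt'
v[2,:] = ['thought', 'emotion', 'orange', 'fishing']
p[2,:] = ['orange', 'technology']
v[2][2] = 'orange'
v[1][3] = 'cancer'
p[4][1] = 'organization'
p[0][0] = 'debt'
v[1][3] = 'cancer'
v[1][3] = 'cancer'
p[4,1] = 'organization'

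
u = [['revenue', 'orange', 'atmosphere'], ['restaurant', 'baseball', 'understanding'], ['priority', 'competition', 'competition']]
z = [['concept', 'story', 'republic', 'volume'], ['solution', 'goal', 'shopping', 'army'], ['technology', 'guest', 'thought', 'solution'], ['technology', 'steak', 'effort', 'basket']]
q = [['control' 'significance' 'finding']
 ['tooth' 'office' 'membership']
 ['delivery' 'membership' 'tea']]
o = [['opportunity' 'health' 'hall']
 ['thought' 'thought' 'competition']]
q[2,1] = 'membership'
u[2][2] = 'competition'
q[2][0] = 'delivery'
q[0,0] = 'control'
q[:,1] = ['significance', 'office', 'membership']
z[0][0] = 'concept'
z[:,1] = ['story', 'goal', 'guest', 'steak']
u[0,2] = 'atmosphere'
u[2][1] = 'competition'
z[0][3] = 'volume'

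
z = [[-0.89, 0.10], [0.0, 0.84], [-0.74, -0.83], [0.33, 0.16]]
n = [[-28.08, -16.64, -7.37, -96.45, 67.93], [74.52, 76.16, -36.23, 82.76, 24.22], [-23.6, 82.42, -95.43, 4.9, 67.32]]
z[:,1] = [0.096, 0.835, -0.828, 0.163]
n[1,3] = 82.76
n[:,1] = [-16.64, 76.16, 82.42]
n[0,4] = 67.93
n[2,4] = 67.32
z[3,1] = 0.163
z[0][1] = 0.096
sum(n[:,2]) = -139.03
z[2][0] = -0.743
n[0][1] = -16.64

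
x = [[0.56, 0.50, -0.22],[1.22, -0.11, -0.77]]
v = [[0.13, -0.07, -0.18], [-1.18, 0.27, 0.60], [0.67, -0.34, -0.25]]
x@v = [[-0.66, 0.17, 0.25], [-0.23, 0.15, -0.09]]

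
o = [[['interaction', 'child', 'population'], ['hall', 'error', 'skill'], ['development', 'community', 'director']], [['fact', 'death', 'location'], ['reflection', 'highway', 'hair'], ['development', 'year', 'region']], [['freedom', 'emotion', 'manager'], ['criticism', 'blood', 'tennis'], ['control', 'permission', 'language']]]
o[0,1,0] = 'hall'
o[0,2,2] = 'director'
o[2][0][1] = 'emotion'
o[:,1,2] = ['skill', 'hair', 'tennis']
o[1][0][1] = 'death'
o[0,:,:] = [['interaction', 'child', 'population'], ['hall', 'error', 'skill'], ['development', 'community', 'director']]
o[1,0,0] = 'fact'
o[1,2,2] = 'region'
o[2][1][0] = 'criticism'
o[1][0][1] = 'death'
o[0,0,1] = 'child'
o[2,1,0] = 'criticism'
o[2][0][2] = 'manager'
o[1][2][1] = 'year'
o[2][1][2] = 'tennis'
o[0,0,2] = 'population'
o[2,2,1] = 'permission'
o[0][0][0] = 'interaction'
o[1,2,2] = 'region'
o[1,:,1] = ['death', 'highway', 'year']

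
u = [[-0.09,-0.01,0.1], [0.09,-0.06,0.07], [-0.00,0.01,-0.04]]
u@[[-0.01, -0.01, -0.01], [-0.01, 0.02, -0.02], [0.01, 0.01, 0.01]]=[[0.00,0.0,0.00], [0.0,-0.00,0.00], [-0.0,-0.0,-0.00]]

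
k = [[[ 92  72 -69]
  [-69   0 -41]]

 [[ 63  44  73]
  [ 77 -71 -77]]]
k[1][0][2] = 73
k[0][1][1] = 0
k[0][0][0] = 92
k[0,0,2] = -69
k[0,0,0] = 92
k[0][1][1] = 0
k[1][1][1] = -71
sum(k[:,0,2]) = 4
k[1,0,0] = 63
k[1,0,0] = 63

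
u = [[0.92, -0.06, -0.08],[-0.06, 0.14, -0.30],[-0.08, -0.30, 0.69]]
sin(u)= [[0.79, -0.06, -0.06],[-0.06, 0.13, -0.27],[-0.06, -0.27, 0.61]]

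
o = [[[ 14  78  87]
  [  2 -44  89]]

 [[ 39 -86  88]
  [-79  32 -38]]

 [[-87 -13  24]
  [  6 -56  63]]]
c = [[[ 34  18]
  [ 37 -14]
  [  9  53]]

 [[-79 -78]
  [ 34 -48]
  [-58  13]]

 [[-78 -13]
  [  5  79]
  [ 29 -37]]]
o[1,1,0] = -79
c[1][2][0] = -58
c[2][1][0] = 5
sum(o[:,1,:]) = -25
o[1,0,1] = -86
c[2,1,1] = 79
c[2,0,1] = -13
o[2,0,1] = -13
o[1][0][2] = 88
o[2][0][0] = -87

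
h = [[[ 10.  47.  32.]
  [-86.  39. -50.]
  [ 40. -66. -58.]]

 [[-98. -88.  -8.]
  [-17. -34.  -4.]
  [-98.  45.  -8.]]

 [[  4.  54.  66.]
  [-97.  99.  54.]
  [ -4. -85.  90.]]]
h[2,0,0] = 4.0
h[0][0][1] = 47.0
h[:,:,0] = [[10.0, -86.0, 40.0], [-98.0, -17.0, -98.0], [4.0, -97.0, -4.0]]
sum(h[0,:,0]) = -36.0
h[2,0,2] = 66.0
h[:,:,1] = [[47.0, 39.0, -66.0], [-88.0, -34.0, 45.0], [54.0, 99.0, -85.0]]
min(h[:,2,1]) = -85.0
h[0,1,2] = -50.0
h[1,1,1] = -34.0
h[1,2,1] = 45.0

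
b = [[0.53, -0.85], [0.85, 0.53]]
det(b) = 1.00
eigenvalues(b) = [(0.53+0.85j), (0.53-0.85j)]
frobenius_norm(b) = 1.42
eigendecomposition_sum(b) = [[0.26+0.43j, (-0.42+0.26j)], [(0.43-0.27j), (0.26+0.43j)]] + [[(0.26-0.43j), (-0.42-0.26j)], [(0.43+0.27j), (0.26-0.43j)]]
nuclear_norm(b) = 2.00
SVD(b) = [[-0.53,-0.85], [-0.85,0.53]] @ diag([1.0016985574512922, 1.0016985574512922]) @ [[-1.00, -0.00], [0.0, 1.00]]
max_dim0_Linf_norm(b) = 0.85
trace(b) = 1.06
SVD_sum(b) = [[0.53, 0.0],[0.85, 0.00]] + [[0.0, -0.85], [0.00, 0.53]]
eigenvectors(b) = [[0.00+0.71j, 0.00-0.71j], [(0.71+0j), 0.71-0.00j]]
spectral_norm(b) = 1.00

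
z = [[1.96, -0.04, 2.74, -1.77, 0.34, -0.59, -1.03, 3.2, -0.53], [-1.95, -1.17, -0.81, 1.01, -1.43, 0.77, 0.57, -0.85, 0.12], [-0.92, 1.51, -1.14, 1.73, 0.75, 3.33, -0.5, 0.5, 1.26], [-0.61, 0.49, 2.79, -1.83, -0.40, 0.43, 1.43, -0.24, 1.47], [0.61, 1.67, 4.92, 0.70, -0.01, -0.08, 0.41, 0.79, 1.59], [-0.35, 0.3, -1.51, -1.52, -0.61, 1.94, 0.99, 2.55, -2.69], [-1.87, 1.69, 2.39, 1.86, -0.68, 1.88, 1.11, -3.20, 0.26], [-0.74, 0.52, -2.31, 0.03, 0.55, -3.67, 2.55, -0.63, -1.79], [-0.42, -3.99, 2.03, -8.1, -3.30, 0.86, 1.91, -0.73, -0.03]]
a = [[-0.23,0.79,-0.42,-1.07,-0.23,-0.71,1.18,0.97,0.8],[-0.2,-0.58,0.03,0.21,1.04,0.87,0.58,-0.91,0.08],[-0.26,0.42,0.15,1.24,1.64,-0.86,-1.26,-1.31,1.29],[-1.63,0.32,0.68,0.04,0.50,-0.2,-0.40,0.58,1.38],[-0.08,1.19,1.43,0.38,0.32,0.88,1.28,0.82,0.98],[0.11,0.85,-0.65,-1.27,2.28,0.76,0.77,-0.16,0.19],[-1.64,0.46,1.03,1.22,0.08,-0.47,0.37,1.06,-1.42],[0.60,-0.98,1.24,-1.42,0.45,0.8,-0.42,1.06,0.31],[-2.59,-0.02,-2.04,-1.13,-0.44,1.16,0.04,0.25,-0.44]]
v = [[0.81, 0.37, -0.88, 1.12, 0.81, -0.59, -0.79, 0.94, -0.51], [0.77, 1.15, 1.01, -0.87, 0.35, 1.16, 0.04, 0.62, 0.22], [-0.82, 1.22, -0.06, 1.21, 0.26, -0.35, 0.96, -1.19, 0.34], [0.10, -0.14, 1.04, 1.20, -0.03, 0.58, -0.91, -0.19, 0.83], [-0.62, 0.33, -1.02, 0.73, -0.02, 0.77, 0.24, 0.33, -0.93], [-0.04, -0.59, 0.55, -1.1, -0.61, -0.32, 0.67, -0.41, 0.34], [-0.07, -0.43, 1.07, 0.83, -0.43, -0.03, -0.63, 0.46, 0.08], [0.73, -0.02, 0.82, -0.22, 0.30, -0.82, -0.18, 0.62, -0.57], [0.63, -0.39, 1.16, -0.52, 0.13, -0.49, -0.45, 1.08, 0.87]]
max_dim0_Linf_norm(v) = 1.22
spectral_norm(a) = 4.18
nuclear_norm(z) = 40.37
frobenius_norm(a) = 8.49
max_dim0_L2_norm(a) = 3.55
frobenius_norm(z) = 17.09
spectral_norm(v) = 3.60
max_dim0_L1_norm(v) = 7.8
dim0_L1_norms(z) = [9.43, 11.38, 20.64, 18.55, 8.07, 13.55, 10.5, 12.69, 9.74]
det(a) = -97.43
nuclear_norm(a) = 22.48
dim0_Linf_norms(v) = [0.82, 1.22, 1.16, 1.21, 0.81, 1.16, 0.96, 1.19, 0.93]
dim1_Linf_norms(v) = [1.12, 1.16, 1.22, 1.2, 1.02, 1.1, 1.07, 0.82, 1.16]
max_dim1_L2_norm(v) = 2.5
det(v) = 4.14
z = a @ v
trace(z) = 0.20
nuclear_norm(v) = 15.52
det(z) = -404.34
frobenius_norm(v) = 6.23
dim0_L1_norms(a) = [7.34, 5.61, 7.67, 7.98, 6.98, 6.71, 6.3, 7.12, 6.89]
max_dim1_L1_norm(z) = 21.37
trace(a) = 1.45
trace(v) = 3.62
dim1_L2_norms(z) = [5.15, 3.25, 4.6, 4.04, 5.58, 4.86, 5.57, 5.48, 10.08]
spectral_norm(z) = 10.91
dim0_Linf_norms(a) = [2.59, 1.19, 2.04, 1.42, 2.28, 1.16, 1.28, 1.31, 1.42]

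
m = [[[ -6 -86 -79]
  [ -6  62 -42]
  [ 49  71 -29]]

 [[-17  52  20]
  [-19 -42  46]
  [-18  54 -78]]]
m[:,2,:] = [[49, 71, -29], [-18, 54, -78]]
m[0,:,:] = [[-6, -86, -79], [-6, 62, -42], [49, 71, -29]]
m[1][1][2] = 46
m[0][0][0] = -6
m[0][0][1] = -86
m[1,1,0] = -19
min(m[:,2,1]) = 54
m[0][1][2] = -42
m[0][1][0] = -6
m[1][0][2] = 20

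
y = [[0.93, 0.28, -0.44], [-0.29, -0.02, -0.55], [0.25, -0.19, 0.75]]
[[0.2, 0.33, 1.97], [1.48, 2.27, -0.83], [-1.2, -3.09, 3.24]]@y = [[0.58, -0.32, 1.21], [0.51, 0.53, -2.52], [0.59, -0.89, 4.66]]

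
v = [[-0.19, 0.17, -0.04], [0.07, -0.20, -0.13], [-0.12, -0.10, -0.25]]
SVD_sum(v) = [[-0.01, 0.08, 0.08], [0.02, -0.17, -0.16], [0.02, -0.17, -0.16]] + [[-0.18,  0.09,  -0.12], [0.05,  -0.03,  0.03], [-0.14,  0.07,  -0.09]] + [[-0.00, -0.00, 0.0], [-0.0, -0.0, 0.00], [0.0, 0.00, -0.00]]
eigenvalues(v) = [(-0+0j), (-0.32+0.05j), (-0.32-0.05j)]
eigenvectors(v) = [[0.63+0.00j, (-0.65+0j), (-0.65-0j)], [(0.57+0j), 0.48-0.32j, 0.48+0.32j], [(-0.53+0j), -0.04-0.49j, -0.04+0.49j]]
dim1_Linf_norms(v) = [0.19, 0.2, 0.25]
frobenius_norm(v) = 0.46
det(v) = -0.00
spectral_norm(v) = 0.35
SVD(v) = [[0.31,  0.77,  -0.55], [-0.68,  -0.22,  -0.7], [-0.67,  0.59,  0.46]] @ diag([0.3527542905996124, 0.3014333434956106, 0.00153293594824659]) @ [[-0.08, 0.72, 0.69], [-0.78, 0.39, -0.5], [0.63, 0.57, -0.53]]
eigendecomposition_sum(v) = [[(-0-0j), -0.00-0.00j, 0.00-0.00j], [(-0-0j), (-0-0j), -0j], [0j, 0.00+0.00j, (-0+0j)]] + [[-0.09+0.07j, 0.09+0.07j, (-0.02+0.16j)], [0.04-0.10j, -0.10-0.01j, (-0.07-0.13j)], [-0.06-0.07j, (-0.05+0.07j), -0.12-0.01j]] + [[(-0.09-0.07j), (0.09-0.07j), -0.02-0.16j], [0.04+0.10j, -0.10+0.01j, (-0.07+0.13j)], [(-0.06+0.07j), -0.05-0.07j, -0.12+0.01j]]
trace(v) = -0.64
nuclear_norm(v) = 0.66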